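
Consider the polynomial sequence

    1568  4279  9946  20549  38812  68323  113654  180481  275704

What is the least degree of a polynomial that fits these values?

5

D1: 2711, 5667, 10603, 18263, 29511, 45331, 66827, 95223
D2: 2956, 4936, 7660, 11248, 15820, 21496, 28396
D3: 1980, 2724, 3588, 4572, 5676, 6900
D4: 744, 864, 984, 1104, 1224
D5: 120, 120, 120, 120
The fifth differences are constant, so the polynomial has degree 5.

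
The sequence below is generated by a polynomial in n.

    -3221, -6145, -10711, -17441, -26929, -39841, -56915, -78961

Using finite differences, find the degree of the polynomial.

First differences: -2924, -4566, -6730, -9488, -12912, -17074, -22046
Second differences: -1642, -2164, -2758, -3424, -4162, -4972
Third differences: -522, -594, -666, -738, -810
Fourth differences: -72, -72, -72, -72
The fourth differences are constant, so the polynomial has degree 4.

4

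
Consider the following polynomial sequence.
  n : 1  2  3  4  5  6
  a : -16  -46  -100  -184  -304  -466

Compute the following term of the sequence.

-30, -54, -84, -120, -162
-24, -30, -36, -42
-6, -6, -6
Constant third difference = -6, so extend:
-42 − 6 = -48;  -162 − 48 = -210;  -466 − 210 = -676

-676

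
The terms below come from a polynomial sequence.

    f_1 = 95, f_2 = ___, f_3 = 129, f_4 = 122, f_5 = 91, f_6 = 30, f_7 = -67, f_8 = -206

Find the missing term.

118

Using the last 6 terms:
D1: -7, -31, -61, -97, -139
D2: -24, -30, -36, -42
D3: -6, -6, -6
Constant third difference = -6.
Extend backward: -24 + 6 = -18;  -7 + 18 = 11;  129 − 11 = 118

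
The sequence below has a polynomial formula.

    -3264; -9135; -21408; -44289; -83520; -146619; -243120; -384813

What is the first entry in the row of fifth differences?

-240

First differences: -5871, -12273, -22881, -39231, -63099, -96501, -141693
Second differences: -6402, -10608, -16350, -23868, -33402, -45192
Third differences: -4206, -5742, -7518, -9534, -11790
Fourth differences: -1536, -1776, -2016, -2256
Fifth differences: -240, -240, -240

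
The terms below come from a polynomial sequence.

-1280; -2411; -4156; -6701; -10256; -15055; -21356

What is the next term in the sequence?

-1131, -1745, -2545, -3555, -4799, -6301
-614, -800, -1010, -1244, -1502
-186, -210, -234, -258
-24, -24, -24
Fourth differences constant at -24.
-258 − 24 = -282;  -1502 − 282 = -1784;  -6301 − 1784 = -8085;  -21356 − 8085 = -29441

-29441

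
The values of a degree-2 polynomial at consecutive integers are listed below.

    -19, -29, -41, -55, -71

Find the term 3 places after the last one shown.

-131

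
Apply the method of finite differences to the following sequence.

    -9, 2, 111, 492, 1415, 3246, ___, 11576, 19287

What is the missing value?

6447

Using the first 6 terms:
D1: 11  109  381  923  1831
D2: 98  272  542  908
D3: 174  270  366
D4: 96  96
Constant fourth difference = 96.
Extend forward: 366 + 96 = 462;  908 + 462 = 1370;  1831 + 1370 = 3201;  3246 + 3201 = 6447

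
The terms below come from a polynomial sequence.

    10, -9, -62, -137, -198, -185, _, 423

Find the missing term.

-14

Using the first 6 terms:
Δ: -19, -53, -75, -61, 13
Δ²: -34, -22, 14, 74
Δ³: 12, 36, 60
Δ⁴: 24, 24
Constant fourth difference = 24.
Extend forward: 60 + 24 = 84;  74 + 84 = 158;  13 + 158 = 171;  -185 + 171 = -14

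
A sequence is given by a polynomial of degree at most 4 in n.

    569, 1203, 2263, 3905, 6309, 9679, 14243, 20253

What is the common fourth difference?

24

First differences: 634, 1060, 1642, 2404, 3370, 4564, 6010
Second differences: 426, 582, 762, 966, 1194, 1446
Third differences: 156, 180, 204, 228, 252
Fourth differences: 24, 24, 24, 24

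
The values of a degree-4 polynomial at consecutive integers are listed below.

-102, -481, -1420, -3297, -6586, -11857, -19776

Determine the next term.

-379  -939  -1877  -3289  -5271  -7919
-560  -938  -1412  -1982  -2648
-378  -474  -570  -666
-96  -96  -96
Constant fourth difference = -96, so extend:
-666 − 96 = -762;  -2648 − 762 = -3410;  -7919 − 3410 = -11329;  -19776 − 11329 = -31105

-31105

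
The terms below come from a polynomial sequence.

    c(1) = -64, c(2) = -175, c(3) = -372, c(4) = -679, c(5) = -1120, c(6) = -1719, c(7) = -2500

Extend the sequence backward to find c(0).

Δ: -111, -197, -307, -441, -599, -781
Δ²: -86, -110, -134, -158, -182
Δ³: -24, -24, -24, -24
The third differences are constant at -24.
Work back: -86 + 24 = -62;  -111 + 62 = -49;  -64 + 49 = -15

-15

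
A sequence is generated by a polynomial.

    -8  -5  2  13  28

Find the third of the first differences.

11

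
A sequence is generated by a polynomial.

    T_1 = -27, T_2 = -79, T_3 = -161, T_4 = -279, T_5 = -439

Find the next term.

-647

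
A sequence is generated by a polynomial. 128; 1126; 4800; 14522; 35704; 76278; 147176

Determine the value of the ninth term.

441552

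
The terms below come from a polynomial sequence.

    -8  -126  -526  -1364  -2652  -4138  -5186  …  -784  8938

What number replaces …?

-4656

Using the first 7 terms:
Δ: -118  -400  -838  -1288  -1486  -1048
Δ²: -282  -438  -450  -198  438
Δ³: -156  -12  252  636
Δ⁴: 144  264  384
Δ⁵: 120  120
Constant fifth difference = 120.
Extend forward: 384 + 120 = 504;  636 + 504 = 1140;  438 + 1140 = 1578;  -1048 + 1578 = 530;  -5186 + 530 = -4656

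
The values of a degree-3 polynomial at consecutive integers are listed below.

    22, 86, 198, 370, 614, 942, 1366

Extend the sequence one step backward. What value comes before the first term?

D1: 64  112  172  244  328  424
D2: 48  60  72  84  96
D3: 12  12  12  12
The third differences are constant at 12.
Work back: 48 − 12 = 36;  64 − 36 = 28;  22 − 28 = -6

-6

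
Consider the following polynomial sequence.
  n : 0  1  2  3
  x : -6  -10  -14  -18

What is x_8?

-38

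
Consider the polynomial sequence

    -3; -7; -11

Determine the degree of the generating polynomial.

1

-4, -4
The first differences are constant, so the polynomial has degree 1.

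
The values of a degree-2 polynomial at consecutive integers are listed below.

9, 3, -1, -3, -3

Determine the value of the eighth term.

9

First differences: -6 , -4 , -2 , 0
Second differences: 2 , 2 , 2
Second differences constant at 2.
0 + 2 = 2;  -3 + 2 = -1
2 + 2 = 4;  -1 + 4 = 3
4 + 2 = 6;  3 + 6 = 9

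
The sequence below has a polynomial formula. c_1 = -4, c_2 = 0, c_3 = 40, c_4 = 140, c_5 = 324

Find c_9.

First differences: 4  40  100  184
Second differences: 36  60  84
Third differences: 24  24
Constant third difference = 24, so extend:
84 + 24 = 108;  184 + 108 = 292;  324 + 292 = 616
108 + 24 = 132;  292 + 132 = 424;  616 + 424 = 1040
132 + 24 = 156;  424 + 156 = 580;  1040 + 580 = 1620
156 + 24 = 180;  580 + 180 = 760;  1620 + 760 = 2380

2380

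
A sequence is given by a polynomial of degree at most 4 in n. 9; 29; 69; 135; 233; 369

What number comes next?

549

D1: 20, 40, 66, 98, 136
D2: 20, 26, 32, 38
D3: 6, 6, 6
The third differences are constant (6).
38 + 6 = 44;  136 + 44 = 180;  369 + 180 = 549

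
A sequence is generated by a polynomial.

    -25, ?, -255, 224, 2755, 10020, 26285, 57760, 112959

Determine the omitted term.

Using the last 7 terms:
First differences: 479  2531  7265  16265  31475  55199
Second differences: 2052  4734  9000  15210  23724
Third differences: 2682  4266  6210  8514
Fourth differences: 1584  1944  2304
Fifth differences: 360  360
Constant fifth difference = 360.
Extend backward: 1584 − 360 = 1224;  2682 − 1224 = 1458;  2052 − 1458 = 594;  479 − 594 = -115;  -255 + 115 = -140

-140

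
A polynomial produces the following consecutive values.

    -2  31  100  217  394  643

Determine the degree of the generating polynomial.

3

Δ: 33, 69, 117, 177, 249
Δ²: 36, 48, 60, 72
Δ³: 12, 12, 12
The third differences are constant, so the polynomial has degree 3.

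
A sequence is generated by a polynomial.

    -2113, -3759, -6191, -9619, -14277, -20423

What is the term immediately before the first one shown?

-1067

D1: -1646, -2432, -3428, -4658, -6146
D2: -786, -996, -1230, -1488
D3: -210, -234, -258
D4: -24, -24
The fourth differences are constant at -24.
Work back: -210 + 24 = -186;  -786 + 186 = -600;  -1646 + 600 = -1046;  -2113 + 1046 = -1067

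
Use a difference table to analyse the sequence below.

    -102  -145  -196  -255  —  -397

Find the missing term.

-322

Using the first 4 terms:
-43, -51, -59
-8, -8
Constant second difference = -8.
Extend forward: -59 − 8 = -67;  -255 − 67 = -322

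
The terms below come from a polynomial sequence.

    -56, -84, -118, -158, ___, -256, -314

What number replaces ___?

-204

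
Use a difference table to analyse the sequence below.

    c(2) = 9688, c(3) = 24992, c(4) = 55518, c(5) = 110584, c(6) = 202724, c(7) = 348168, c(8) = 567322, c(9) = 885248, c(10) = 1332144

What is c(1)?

Δ: 15304, 30526, 55066, 92140, 145444, 219154, 317926, 446896
Δ²: 15222, 24540, 37074, 53304, 73710, 98772, 128970
Δ³: 9318, 12534, 16230, 20406, 25062, 30198
Δ⁴: 3216, 3696, 4176, 4656, 5136
Δ⁵: 480, 480, 480, 480
The fifth differences are constant at 480.
Work back: 3216 − 480 = 2736;  9318 − 2736 = 6582;  15222 − 6582 = 8640;  15304 − 8640 = 6664;  9688 − 6664 = 3024

3024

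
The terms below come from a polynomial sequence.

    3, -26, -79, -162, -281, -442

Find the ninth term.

-29, -53, -83, -119, -161
-24, -30, -36, -42
-6, -6, -6
Constant third difference = -6, so extend:
-42 − 6 = -48;  -161 − 48 = -209;  -442 − 209 = -651
-48 − 6 = -54;  -209 − 54 = -263;  -651 − 263 = -914
-54 − 6 = -60;  -263 − 60 = -323;  -914 − 323 = -1237

-1237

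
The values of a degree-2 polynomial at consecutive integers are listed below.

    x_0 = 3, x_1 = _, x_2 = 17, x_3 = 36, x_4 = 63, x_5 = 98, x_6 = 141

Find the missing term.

Using the last 5 terms:
19, 27, 35, 43
8, 8, 8
Constant second difference = 8.
Extend backward: 19 − 8 = 11;  17 − 11 = 6

6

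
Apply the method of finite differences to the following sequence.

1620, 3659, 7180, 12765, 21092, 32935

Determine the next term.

49164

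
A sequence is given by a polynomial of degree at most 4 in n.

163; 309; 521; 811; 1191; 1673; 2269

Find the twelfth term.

7379

146 , 212 , 290 , 380 , 482 , 596
66 , 78 , 90 , 102 , 114
12 , 12 , 12 , 12
The third differences are constant (12).
114 + 12 = 126;  596 + 126 = 722;  2269 + 722 = 2991
126 + 12 = 138;  722 + 138 = 860;  2991 + 860 = 3851
138 + 12 = 150;  860 + 150 = 1010;  3851 + 1010 = 4861
150 + 12 = 162;  1010 + 162 = 1172;  4861 + 1172 = 6033
162 + 12 = 174;  1172 + 174 = 1346;  6033 + 1346 = 7379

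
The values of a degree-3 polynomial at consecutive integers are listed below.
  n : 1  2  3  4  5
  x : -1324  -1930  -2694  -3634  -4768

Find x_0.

-858

-606  -764  -940  -1134
-158  -176  -194
-18  -18
The third differences are constant at -18.
Work back: -158 + 18 = -140;  -606 + 140 = -466;  -1324 + 466 = -858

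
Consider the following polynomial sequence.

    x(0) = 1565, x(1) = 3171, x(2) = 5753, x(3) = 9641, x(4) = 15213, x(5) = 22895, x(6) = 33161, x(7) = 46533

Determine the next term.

D1: 1606 , 2582 , 3888 , 5572 , 7682 , 10266 , 13372
D2: 976 , 1306 , 1684 , 2110 , 2584 , 3106
D3: 330 , 378 , 426 , 474 , 522
D4: 48 , 48 , 48 , 48
Fourth differences constant at 48.
522 + 48 = 570;  3106 + 570 = 3676;  13372 + 3676 = 17048;  46533 + 17048 = 63581

63581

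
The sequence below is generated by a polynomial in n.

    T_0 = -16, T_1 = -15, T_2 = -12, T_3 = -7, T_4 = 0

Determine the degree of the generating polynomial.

2

1, 3, 5, 7
2, 2, 2
The second differences are constant, so the polynomial has degree 2.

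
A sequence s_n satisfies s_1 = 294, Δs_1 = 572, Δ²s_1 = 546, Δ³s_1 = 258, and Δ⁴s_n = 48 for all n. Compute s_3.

Build the table forward from the leading diagonal:
D4: 48  48  48
D3: 258  306  354
D2: 546  804  1110
D1: 572  1118  1922
s: 294  866  1984

1984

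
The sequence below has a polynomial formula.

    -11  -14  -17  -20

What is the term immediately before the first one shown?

Δ: -3  -3  -3
The first differences are constant at -3.
Work back: -11 + 3 = -8

-8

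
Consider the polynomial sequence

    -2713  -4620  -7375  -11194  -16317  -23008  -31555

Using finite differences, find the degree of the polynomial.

4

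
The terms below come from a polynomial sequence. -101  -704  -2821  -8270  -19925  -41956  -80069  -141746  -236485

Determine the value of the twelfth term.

-849334

First differences: -603, -2117, -5449, -11655, -22031, -38113, -61677, -94739
Second differences: -1514, -3332, -6206, -10376, -16082, -23564, -33062
Third differences: -1818, -2874, -4170, -5706, -7482, -9498
Fourth differences: -1056, -1296, -1536, -1776, -2016
Fifth differences: -240, -240, -240, -240
Fifth differences constant at -240.
-2016 − 240 = -2256;  -9498 − 2256 = -11754;  -33062 − 11754 = -44816;  -94739 − 44816 = -139555;  -236485 − 139555 = -376040
-2256 − 240 = -2496;  -11754 − 2496 = -14250;  -44816 − 14250 = -59066;  -139555 − 59066 = -198621;  -376040 − 198621 = -574661
-2496 − 240 = -2736;  -14250 − 2736 = -16986;  -59066 − 16986 = -76052;  -198621 − 76052 = -274673;  -574661 − 274673 = -849334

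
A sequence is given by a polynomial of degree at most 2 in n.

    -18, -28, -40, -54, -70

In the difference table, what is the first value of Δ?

-10

Δ: -10, -12, -14, -16
Δ²: -2, -2, -2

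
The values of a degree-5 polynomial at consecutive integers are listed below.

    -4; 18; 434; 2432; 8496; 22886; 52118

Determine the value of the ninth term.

195332

D1: 22  416  1998  6064  14390  29232
D2: 394  1582  4066  8326  14842
D3: 1188  2484  4260  6516
D4: 1296  1776  2256
D5: 480  480
The fifth differences are constant (480).
2256 + 480 = 2736;  6516 + 2736 = 9252;  14842 + 9252 = 24094;  29232 + 24094 = 53326;  52118 + 53326 = 105444
2736 + 480 = 3216;  9252 + 3216 = 12468;  24094 + 12468 = 36562;  53326 + 36562 = 89888;  105444 + 89888 = 195332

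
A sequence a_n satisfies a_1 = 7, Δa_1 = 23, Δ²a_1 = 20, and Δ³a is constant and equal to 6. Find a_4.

Build the table forward from the leading diagonal:
Third differences: 6  6  6  6
Second differences: 20  26  32  38
First differences: 23  43  69  101
a: 7  30  73  142

142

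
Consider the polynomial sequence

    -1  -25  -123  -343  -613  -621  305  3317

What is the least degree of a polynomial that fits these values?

5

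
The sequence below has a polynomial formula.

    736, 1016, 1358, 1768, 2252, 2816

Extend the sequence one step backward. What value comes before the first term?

512

First differences: 280  342  410  484  564
Second differences: 62  68  74  80
Third differences: 6  6  6
The third differences are constant at 6.
Work back: 62 − 6 = 56;  280 − 56 = 224;  736 − 224 = 512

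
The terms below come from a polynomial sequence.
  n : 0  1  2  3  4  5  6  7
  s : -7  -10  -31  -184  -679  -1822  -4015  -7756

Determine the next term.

-13639

-3, -21, -153, -495, -1143, -2193, -3741
-18, -132, -342, -648, -1050, -1548
-114, -210, -306, -402, -498
-96, -96, -96, -96
Constant fourth difference = -96, so extend:
-498 − 96 = -594;  -1548 − 594 = -2142;  -3741 − 2142 = -5883;  -7756 − 5883 = -13639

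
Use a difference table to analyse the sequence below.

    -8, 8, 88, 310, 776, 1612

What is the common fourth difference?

Δ: 16, 80, 222, 466, 836
Δ²: 64, 142, 244, 370
Δ³: 78, 102, 126
Δ⁴: 24, 24

24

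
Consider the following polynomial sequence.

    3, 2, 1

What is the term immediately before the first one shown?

4

D1: -1, -1
The first differences are constant at -1.
Work back: 3 + 1 = 4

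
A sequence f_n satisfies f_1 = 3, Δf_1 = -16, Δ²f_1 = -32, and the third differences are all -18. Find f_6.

-577

Build the table forward from the leading diagonal:
D3: -18, -18, -18, -18, -18, -18
D2: -32, -50, -68, -86, -104, -122
D1: -16, -48, -98, -166, -252, -356
f: 3, -13, -61, -159, -325, -577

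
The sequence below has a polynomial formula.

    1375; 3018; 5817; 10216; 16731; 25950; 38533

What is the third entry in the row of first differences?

4399

First differences: 1643, 2799, 4399, 6515, 9219, 12583
Second differences: 1156, 1600, 2116, 2704, 3364
Third differences: 444, 516, 588, 660
Fourth differences: 72, 72, 72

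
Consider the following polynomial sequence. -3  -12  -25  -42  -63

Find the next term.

D1: -9, -13, -17, -21
D2: -4, -4, -4
Second differences constant at -4.
-21 − 4 = -25;  -63 − 25 = -88

-88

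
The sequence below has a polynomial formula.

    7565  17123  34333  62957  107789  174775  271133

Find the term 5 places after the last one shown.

9558 , 17210 , 28624 , 44832 , 66986 , 96358
7652 , 11414 , 16208 , 22154 , 29372
3762 , 4794 , 5946 , 7218
1032 , 1152 , 1272
120 , 120
Fifth differences constant at 120.
1272 + 120 = 1392;  7218 + 1392 = 8610;  29372 + 8610 = 37982;  96358 + 37982 = 134340;  271133 + 134340 = 405473
1392 + 120 = 1512;  8610 + 1512 = 10122;  37982 + 10122 = 48104;  134340 + 48104 = 182444;  405473 + 182444 = 587917
1512 + 120 = 1632;  10122 + 1632 = 11754;  48104 + 11754 = 59858;  182444 + 59858 = 242302;  587917 + 242302 = 830219
1632 + 120 = 1752;  11754 + 1752 = 13506;  59858 + 13506 = 73364;  242302 + 73364 = 315666;  830219 + 315666 = 1145885
1752 + 120 = 1872;  13506 + 1872 = 15378;  73364 + 15378 = 88742;  315666 + 88742 = 404408;  1145885 + 404408 = 1550293

1550293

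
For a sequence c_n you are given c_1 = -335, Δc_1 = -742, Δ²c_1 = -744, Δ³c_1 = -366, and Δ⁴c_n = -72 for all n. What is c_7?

-24347

Build the table forward from the leading diagonal:
Δ⁴: -72  -72  -72  -72  -72  -72  -72
Δ³: -366  -438  -510  -582  -654  -726  -798
Δ²: -744  -1110  -1548  -2058  -2640  -3294  -4020
Δ: -742  -1486  -2596  -4144  -6202  -8842  -12136
c: -335  -1077  -2563  -5159  -9303  -15505  -24347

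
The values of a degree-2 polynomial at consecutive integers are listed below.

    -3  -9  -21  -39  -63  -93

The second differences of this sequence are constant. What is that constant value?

First differences: -6, -12, -18, -24, -30
Second differences: -6, -6, -6, -6

-6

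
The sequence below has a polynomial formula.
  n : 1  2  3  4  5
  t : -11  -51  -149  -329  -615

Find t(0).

Δ: -40  -98  -180  -286
Δ²: -58  -82  -106
Δ³: -24  -24
The third differences are constant at -24.
Work back: -58 + 24 = -34;  -40 + 34 = -6;  -11 + 6 = -5

-5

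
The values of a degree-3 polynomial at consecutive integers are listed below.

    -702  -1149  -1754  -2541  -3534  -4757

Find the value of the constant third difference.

D1: -447, -605, -787, -993, -1223
D2: -158, -182, -206, -230
D3: -24, -24, -24

-24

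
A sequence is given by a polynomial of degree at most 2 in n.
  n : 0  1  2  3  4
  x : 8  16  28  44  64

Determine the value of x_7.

148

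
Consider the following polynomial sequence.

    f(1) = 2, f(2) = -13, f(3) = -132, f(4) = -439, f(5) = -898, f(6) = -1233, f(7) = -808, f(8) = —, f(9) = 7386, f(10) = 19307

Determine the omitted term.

1493

Using the first 7 terms:
First differences: -15, -119, -307, -459, -335, 425
Second differences: -104, -188, -152, 124, 760
Third differences: -84, 36, 276, 636
Fourth differences: 120, 240, 360
Fifth differences: 120, 120
Constant fifth difference = 120.
Extend forward: 360 + 120 = 480;  636 + 480 = 1116;  760 + 1116 = 1876;  425 + 1876 = 2301;  -808 + 2301 = 1493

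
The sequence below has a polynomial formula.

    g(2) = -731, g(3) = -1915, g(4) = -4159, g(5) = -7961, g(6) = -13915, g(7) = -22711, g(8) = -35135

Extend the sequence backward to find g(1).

-205

First differences: -1184, -2244, -3802, -5954, -8796, -12424
Second differences: -1060, -1558, -2152, -2842, -3628
Third differences: -498, -594, -690, -786
Fourth differences: -96, -96, -96
The fourth differences are constant at -96.
Work back: -498 + 96 = -402;  -1060 + 402 = -658;  -1184 + 658 = -526;  -731 + 526 = -205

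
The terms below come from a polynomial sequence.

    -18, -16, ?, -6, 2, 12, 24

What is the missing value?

Using the last 4 terms:
First differences: 8  10  12
Second differences: 2  2
Constant second difference = 2.
Extend backward: 8 − 2 = 6;  -6 − 6 = -12

-12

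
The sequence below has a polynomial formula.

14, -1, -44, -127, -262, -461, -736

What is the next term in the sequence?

-1099

D1: -15, -43, -83, -135, -199, -275
D2: -28, -40, -52, -64, -76
D3: -12, -12, -12, -12
Third differences constant at -12.
-76 − 12 = -88;  -275 − 88 = -363;  -736 − 363 = -1099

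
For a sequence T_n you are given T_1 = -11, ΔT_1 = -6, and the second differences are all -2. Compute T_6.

-61

Build the table forward from the leading diagonal:
Δ²: -2  -2  -2  -2  -2  -2
Δ: -6  -8  -10  -12  -14  -16
T: -11  -17  -25  -35  -47  -61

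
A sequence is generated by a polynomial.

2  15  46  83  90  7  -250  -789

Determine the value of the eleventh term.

-5538

D1: 13  31  37  7  -83  -257  -539
D2: 18  6  -30  -90  -174  -282
D3: -12  -36  -60  -84  -108
D4: -24  -24  -24  -24
Fourth differences constant at -24.
-108 − 24 = -132;  -282 − 132 = -414;  -539 − 414 = -953;  -789 − 953 = -1742
-132 − 24 = -156;  -414 − 156 = -570;  -953 − 570 = -1523;  -1742 − 1523 = -3265
-156 − 24 = -180;  -570 − 180 = -750;  -1523 − 750 = -2273;  -3265 − 2273 = -5538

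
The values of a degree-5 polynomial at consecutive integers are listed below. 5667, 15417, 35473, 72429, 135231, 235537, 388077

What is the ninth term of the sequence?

D1: 9750, 20056, 36956, 62802, 100306, 152540
D2: 10306, 16900, 25846, 37504, 52234
D3: 6594, 8946, 11658, 14730
D4: 2352, 2712, 3072
D5: 360, 360
Constant fifth difference = 360, so extend:
3072 + 360 = 3432;  14730 + 3432 = 18162;  52234 + 18162 = 70396;  152540 + 70396 = 222936;  388077 + 222936 = 611013
3432 + 360 = 3792;  18162 + 3792 = 21954;  70396 + 21954 = 92350;  222936 + 92350 = 315286;  611013 + 315286 = 926299

926299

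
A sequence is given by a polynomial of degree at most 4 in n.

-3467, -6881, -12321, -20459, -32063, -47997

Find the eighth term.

-96791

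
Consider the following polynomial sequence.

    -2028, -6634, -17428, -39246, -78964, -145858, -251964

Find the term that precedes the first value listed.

Δ: -4606  -10794  -21818  -39718  -66894  -106106
Δ²: -6188  -11024  -17900  -27176  -39212
Δ³: -4836  -6876  -9276  -12036
Δ⁴: -2040  -2400  -2760
Δ⁵: -360  -360
The fifth differences are constant at -360.
Work back: -2040 + 360 = -1680;  -4836 + 1680 = -3156;  -6188 + 3156 = -3032;  -4606 + 3032 = -1574;  -2028 + 1574 = -454

-454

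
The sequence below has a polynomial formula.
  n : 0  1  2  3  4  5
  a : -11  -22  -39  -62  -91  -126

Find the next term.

First differences: -11  -17  -23  -29  -35
Second differences: -6  -6  -6  -6
Constant second difference = -6, so extend:
-35 − 6 = -41;  -126 − 41 = -167

-167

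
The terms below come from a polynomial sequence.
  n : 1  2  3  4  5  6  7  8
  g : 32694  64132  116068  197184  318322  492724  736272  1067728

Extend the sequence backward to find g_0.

Δ: 31438, 51936, 81116, 121138, 174402, 243548, 331456
Δ²: 20498, 29180, 40022, 53264, 69146, 87908
Δ³: 8682, 10842, 13242, 15882, 18762
Δ⁴: 2160, 2400, 2640, 2880
Δ⁵: 240, 240, 240
The fifth differences are constant at 240.
Work back: 2160 − 240 = 1920;  8682 − 1920 = 6762;  20498 − 6762 = 13736;  31438 − 13736 = 17702;  32694 − 17702 = 14992

14992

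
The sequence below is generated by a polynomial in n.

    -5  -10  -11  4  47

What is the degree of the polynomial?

3

Δ: -5, -1, 15, 43
Δ²: 4, 16, 28
Δ³: 12, 12
The third differences are constant, so the polynomial has degree 3.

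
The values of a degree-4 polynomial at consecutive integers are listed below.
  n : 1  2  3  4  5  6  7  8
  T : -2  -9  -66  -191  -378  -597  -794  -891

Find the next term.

-786

Δ: -7  -57  -125  -187  -219  -197  -97
Δ²: -50  -68  -62  -32  22  100
Δ³: -18  6  30  54  78
Δ⁴: 24  24  24  24
Constant fourth difference = 24, so extend:
78 + 24 = 102;  100 + 102 = 202;  -97 + 202 = 105;  -891 + 105 = -786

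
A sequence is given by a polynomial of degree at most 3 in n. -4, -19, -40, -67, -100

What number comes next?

-139

-15, -21, -27, -33
-6, -6, -6
The second differences are constant (-6).
-33 − 6 = -39;  -100 − 39 = -139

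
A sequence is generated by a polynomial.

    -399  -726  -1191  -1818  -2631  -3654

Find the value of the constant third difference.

Δ: -327, -465, -627, -813, -1023
Δ²: -138, -162, -186, -210
Δ³: -24, -24, -24

-24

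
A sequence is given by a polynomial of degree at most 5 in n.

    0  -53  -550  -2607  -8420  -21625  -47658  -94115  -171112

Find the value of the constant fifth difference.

-360

First differences: -53, -497, -2057, -5813, -13205, -26033, -46457, -76997
Second differences: -444, -1560, -3756, -7392, -12828, -20424, -30540
Third differences: -1116, -2196, -3636, -5436, -7596, -10116
Fourth differences: -1080, -1440, -1800, -2160, -2520
Fifth differences: -360, -360, -360, -360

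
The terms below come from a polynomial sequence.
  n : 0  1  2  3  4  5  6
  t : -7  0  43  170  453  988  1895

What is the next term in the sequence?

D1: 7 , 43 , 127 , 283 , 535 , 907
D2: 36 , 84 , 156 , 252 , 372
D3: 48 , 72 , 96 , 120
D4: 24 , 24 , 24
The fourth differences are constant (24).
120 + 24 = 144;  372 + 144 = 516;  907 + 516 = 1423;  1895 + 1423 = 3318

3318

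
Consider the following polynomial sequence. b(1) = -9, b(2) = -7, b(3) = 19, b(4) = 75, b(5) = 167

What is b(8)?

First differences: 2, 26, 56, 92
Second differences: 24, 30, 36
Third differences: 6, 6
Third differences constant at 6.
36 + 6 = 42;  92 + 42 = 134;  167 + 134 = 301
42 + 6 = 48;  134 + 48 = 182;  301 + 182 = 483
48 + 6 = 54;  182 + 54 = 236;  483 + 236 = 719

719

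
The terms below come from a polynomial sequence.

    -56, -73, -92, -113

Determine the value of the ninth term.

First differences: -17, -19, -21
Second differences: -2, -2
The second differences are constant (-2).
-21 − 2 = -23;  -113 − 23 = -136
-23 − 2 = -25;  -136 − 25 = -161
-25 − 2 = -27;  -161 − 27 = -188
-27 − 2 = -29;  -188 − 29 = -217
-29 − 2 = -31;  -217 − 31 = -248

-248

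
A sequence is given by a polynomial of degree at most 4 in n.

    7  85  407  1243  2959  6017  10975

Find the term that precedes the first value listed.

-1

D1: 78, 322, 836, 1716, 3058, 4958
D2: 244, 514, 880, 1342, 1900
D3: 270, 366, 462, 558
D4: 96, 96, 96
The fourth differences are constant at 96.
Work back: 270 − 96 = 174;  244 − 174 = 70;  78 − 70 = 8;  7 − 8 = -1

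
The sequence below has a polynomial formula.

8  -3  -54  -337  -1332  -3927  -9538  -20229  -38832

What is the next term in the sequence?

Δ: -11, -51, -283, -995, -2595, -5611, -10691, -18603
Δ²: -40, -232, -712, -1600, -3016, -5080, -7912
Δ³: -192, -480, -888, -1416, -2064, -2832
Δ⁴: -288, -408, -528, -648, -768
Δ⁵: -120, -120, -120, -120
The fifth differences are constant (-120).
-768 − 120 = -888;  -2832 − 888 = -3720;  -7912 − 3720 = -11632;  -18603 − 11632 = -30235;  -38832 − 30235 = -69067

-69067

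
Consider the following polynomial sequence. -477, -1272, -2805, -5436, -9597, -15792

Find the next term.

Δ: -795, -1533, -2631, -4161, -6195
Δ²: -738, -1098, -1530, -2034
Δ³: -360, -432, -504
Δ⁴: -72, -72
Fourth differences constant at -72.
-504 − 72 = -576;  -2034 − 576 = -2610;  -6195 − 2610 = -8805;  -15792 − 8805 = -24597

-24597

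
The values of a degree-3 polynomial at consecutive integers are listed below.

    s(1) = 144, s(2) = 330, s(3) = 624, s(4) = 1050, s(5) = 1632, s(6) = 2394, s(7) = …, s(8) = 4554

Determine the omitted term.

3360

Using the first 6 terms:
186, 294, 426, 582, 762
108, 132, 156, 180
24, 24, 24
Constant third difference = 24.
Extend forward: 180 + 24 = 204;  762 + 204 = 966;  2394 + 966 = 3360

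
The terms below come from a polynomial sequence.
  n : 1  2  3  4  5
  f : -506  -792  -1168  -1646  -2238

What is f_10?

-7328

D1: -286  -376  -478  -592
D2: -90  -102  -114
D3: -12  -12
Constant third difference = -12, so extend:
-114 − 12 = -126;  -592 − 126 = -718;  -2238 − 718 = -2956
-126 − 12 = -138;  -718 − 138 = -856;  -2956 − 856 = -3812
-138 − 12 = -150;  -856 − 150 = -1006;  -3812 − 1006 = -4818
-150 − 12 = -162;  -1006 − 162 = -1168;  -4818 − 1168 = -5986
-162 − 12 = -174;  -1168 − 174 = -1342;  -5986 − 1342 = -7328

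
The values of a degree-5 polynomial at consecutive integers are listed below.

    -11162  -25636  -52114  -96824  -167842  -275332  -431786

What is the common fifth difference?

-240

D1: -14474, -26478, -44710, -71018, -107490, -156454
D2: -12004, -18232, -26308, -36472, -48964
D3: -6228, -8076, -10164, -12492
D4: -1848, -2088, -2328
D5: -240, -240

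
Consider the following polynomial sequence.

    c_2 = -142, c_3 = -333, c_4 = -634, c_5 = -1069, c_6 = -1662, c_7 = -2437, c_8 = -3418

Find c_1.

-37

First differences: -191  -301  -435  -593  -775  -981
Second differences: -110  -134  -158  -182  -206
Third differences: -24  -24  -24  -24
The third differences are constant at -24.
Work back: -110 + 24 = -86;  -191 + 86 = -105;  -142 + 105 = -37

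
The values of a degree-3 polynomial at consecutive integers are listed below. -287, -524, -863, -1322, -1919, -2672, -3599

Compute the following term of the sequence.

D1: -237  -339  -459  -597  -753  -927
D2: -102  -120  -138  -156  -174
D3: -18  -18  -18  -18
Constant third difference = -18, so extend:
-174 − 18 = -192;  -927 − 192 = -1119;  -3599 − 1119 = -4718

-4718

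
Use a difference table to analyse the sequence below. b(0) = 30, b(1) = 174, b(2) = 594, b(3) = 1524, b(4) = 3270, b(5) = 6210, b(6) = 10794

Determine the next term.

17544

First differences: 144, 420, 930, 1746, 2940, 4584
Second differences: 276, 510, 816, 1194, 1644
Third differences: 234, 306, 378, 450
Fourth differences: 72, 72, 72
Fourth differences constant at 72.
450 + 72 = 522;  1644 + 522 = 2166;  4584 + 2166 = 6750;  10794 + 6750 = 17544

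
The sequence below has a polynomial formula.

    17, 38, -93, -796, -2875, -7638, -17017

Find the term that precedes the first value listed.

First differences: 21  -131  -703  -2079  -4763  -9379
Second differences: -152  -572  -1376  -2684  -4616
Third differences: -420  -804  -1308  -1932
Fourth differences: -384  -504  -624
Fifth differences: -120  -120
The fifth differences are constant at -120.
Work back: -384 + 120 = -264;  -420 + 264 = -156;  -152 + 156 = 4;  21 − 4 = 17;  17 − 17 = 0

0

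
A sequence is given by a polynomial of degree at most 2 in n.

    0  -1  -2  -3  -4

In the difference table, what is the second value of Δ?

Δ: -1, -1, -1, -1

-1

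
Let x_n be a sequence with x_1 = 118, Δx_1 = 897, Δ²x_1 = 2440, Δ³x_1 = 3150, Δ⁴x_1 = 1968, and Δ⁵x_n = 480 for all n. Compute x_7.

137500

Build the table forward from the leading diagonal:
D5: 480, 480, 480, 480, 480, 480, 480
D4: 1968, 2448, 2928, 3408, 3888, 4368, 4848
D3: 3150, 5118, 7566, 10494, 13902, 17790, 22158
D2: 2440, 5590, 10708, 18274, 28768, 42670, 60460
D1: 897, 3337, 8927, 19635, 37909, 66677, 109347
x: 118, 1015, 4352, 13279, 32914, 70823, 137500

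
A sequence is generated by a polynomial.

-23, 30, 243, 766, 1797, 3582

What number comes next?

6415

First differences: 53, 213, 523, 1031, 1785
Second differences: 160, 310, 508, 754
Third differences: 150, 198, 246
Fourth differences: 48, 48
Constant fourth difference = 48, so extend:
246 + 48 = 294;  754 + 294 = 1048;  1785 + 1048 = 2833;  3582 + 2833 = 6415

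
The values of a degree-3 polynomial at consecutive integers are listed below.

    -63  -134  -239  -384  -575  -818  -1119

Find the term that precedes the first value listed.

-20

Δ: -71  -105  -145  -191  -243  -301
Δ²: -34  -40  -46  -52  -58
Δ³: -6  -6  -6  -6
The third differences are constant at -6.
Work back: -34 + 6 = -28;  -71 + 28 = -43;  -63 + 43 = -20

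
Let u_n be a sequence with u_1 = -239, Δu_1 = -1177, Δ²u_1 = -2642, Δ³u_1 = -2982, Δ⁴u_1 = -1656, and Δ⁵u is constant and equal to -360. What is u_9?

-386703

Build the table forward from the leading diagonal:
Δ⁵: -360  -360  -360  -360  -360  -360  -360  -360  -360
Δ⁴: -1656  -2016  -2376  -2736  -3096  -3456  -3816  -4176  -4536
Δ³: -2982  -4638  -6654  -9030  -11766  -14862  -18318  -22134  -26310
Δ²: -2642  -5624  -10262  -16916  -25946  -37712  -52574  -70892  -93026
Δ: -1177  -3819  -9443  -19705  -36621  -62567  -100279  -152853  -223745
u: -239  -1416  -5235  -14678  -34383  -71004  -133571  -233850  -386703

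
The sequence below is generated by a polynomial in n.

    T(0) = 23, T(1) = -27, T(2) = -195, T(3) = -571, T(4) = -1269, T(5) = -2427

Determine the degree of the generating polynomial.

First differences: -50, -168, -376, -698, -1158
Second differences: -118, -208, -322, -460
Third differences: -90, -114, -138
Fourth differences: -24, -24
The fourth differences are constant, so the polynomial has degree 4.

4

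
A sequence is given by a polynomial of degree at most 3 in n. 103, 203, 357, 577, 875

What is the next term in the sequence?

Δ: 100 , 154 , 220 , 298
Δ²: 54 , 66 , 78
Δ³: 12 , 12
Constant third difference = 12, so extend:
78 + 12 = 90;  298 + 90 = 388;  875 + 388 = 1263

1263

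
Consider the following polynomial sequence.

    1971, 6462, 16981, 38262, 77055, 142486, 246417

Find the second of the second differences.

10762

D1: 4491, 10519, 21281, 38793, 65431, 103931
D2: 6028, 10762, 17512, 26638, 38500
D3: 4734, 6750, 9126, 11862
D4: 2016, 2376, 2736
D5: 360, 360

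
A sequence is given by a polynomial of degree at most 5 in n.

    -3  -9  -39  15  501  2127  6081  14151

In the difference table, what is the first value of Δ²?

First differences: -6, -30, 54, 486, 1626, 3954, 8070
Second differences: -24, 84, 432, 1140, 2328, 4116
Third differences: 108, 348, 708, 1188, 1788
Fourth differences: 240, 360, 480, 600
Fifth differences: 120, 120, 120

-24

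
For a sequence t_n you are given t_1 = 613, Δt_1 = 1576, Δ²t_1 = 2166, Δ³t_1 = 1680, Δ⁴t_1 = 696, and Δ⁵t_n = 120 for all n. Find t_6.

Build the table forward from the leading diagonal:
Δ⁵: 120, 120, 120, 120, 120, 120
Δ⁴: 696, 816, 936, 1056, 1176, 1296
Δ³: 1680, 2376, 3192, 4128, 5184, 6360
Δ²: 2166, 3846, 6222, 9414, 13542, 18726
Δ: 1576, 3742, 7588, 13810, 23224, 36766
t: 613, 2189, 5931, 13519, 27329, 50553

50553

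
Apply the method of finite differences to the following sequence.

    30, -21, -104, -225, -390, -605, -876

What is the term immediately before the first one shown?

55

Δ: -51  -83  -121  -165  -215  -271
Δ²: -32  -38  -44  -50  -56
Δ³: -6  -6  -6  -6
The third differences are constant at -6.
Work back: -32 + 6 = -26;  -51 + 26 = -25;  30 + 25 = 55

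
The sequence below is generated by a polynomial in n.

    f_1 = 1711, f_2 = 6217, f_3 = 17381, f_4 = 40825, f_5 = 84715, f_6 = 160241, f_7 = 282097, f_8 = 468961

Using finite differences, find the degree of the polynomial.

5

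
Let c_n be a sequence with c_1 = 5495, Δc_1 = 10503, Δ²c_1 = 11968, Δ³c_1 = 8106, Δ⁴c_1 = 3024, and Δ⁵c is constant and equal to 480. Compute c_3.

38469

Build the table forward from the leading diagonal:
D5: 480  480  480
D4: 3024  3504  3984
D3: 8106  11130  14634
D2: 11968  20074  31204
D1: 10503  22471  42545
c: 5495  15998  38469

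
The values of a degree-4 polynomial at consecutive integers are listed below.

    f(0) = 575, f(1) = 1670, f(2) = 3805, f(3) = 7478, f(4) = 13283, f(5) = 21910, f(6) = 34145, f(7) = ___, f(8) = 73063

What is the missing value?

Using the first 7 terms:
First differences: 1095  2135  3673  5805  8627  12235
Second differences: 1040  1538  2132  2822  3608
Third differences: 498  594  690  786
Fourth differences: 96  96  96
Constant fourth difference = 96.
Extend forward: 786 + 96 = 882;  3608 + 882 = 4490;  12235 + 4490 = 16725;  34145 + 16725 = 50870

50870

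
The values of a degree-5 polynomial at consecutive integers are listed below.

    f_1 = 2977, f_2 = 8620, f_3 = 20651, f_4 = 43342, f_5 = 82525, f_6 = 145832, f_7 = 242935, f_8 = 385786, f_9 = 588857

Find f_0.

770

Δ: 5643  12031  22691  39183  63307  97103  142851  203071
Δ²: 6388  10660  16492  24124  33796  45748  60220
Δ³: 4272  5832  7632  9672  11952  14472
Δ⁴: 1560  1800  2040  2280  2520
Δ⁵: 240  240  240  240
The fifth differences are constant at 240.
Work back: 1560 − 240 = 1320;  4272 − 1320 = 2952;  6388 − 2952 = 3436;  5643 − 3436 = 2207;  2977 − 2207 = 770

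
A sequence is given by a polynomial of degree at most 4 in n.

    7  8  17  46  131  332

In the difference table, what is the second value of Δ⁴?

24

D1: 1, 9, 29, 85, 201
D2: 8, 20, 56, 116
D3: 12, 36, 60
D4: 24, 24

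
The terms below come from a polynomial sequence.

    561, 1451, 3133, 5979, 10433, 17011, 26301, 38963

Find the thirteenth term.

180993

First differences: 890, 1682, 2846, 4454, 6578, 9290, 12662
Second differences: 792, 1164, 1608, 2124, 2712, 3372
Third differences: 372, 444, 516, 588, 660
Fourth differences: 72, 72, 72, 72
Fourth differences constant at 72.
660 + 72 = 732;  3372 + 732 = 4104;  12662 + 4104 = 16766;  38963 + 16766 = 55729
732 + 72 = 804;  4104 + 804 = 4908;  16766 + 4908 = 21674;  55729 + 21674 = 77403
804 + 72 = 876;  4908 + 876 = 5784;  21674 + 5784 = 27458;  77403 + 27458 = 104861
876 + 72 = 948;  5784 + 948 = 6732;  27458 + 6732 = 34190;  104861 + 34190 = 139051
948 + 72 = 1020;  6732 + 1020 = 7752;  34190 + 7752 = 41942;  139051 + 41942 = 180993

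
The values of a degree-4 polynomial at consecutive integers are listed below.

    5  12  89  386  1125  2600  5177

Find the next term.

9294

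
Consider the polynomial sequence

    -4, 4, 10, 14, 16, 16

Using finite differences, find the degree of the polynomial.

2

8, 6, 4, 2, 0
-2, -2, -2, -2
The second differences are constant, so the polynomial has degree 2.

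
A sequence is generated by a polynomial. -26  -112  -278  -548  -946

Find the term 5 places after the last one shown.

First differences: -86 , -166 , -270 , -398
Second differences: -80 , -104 , -128
Third differences: -24 , -24
Third differences constant at -24.
-128 − 24 = -152;  -398 − 152 = -550;  -946 − 550 = -1496
-152 − 24 = -176;  -550 − 176 = -726;  -1496 − 726 = -2222
-176 − 24 = -200;  -726 − 200 = -926;  -2222 − 926 = -3148
-200 − 24 = -224;  -926 − 224 = -1150;  -3148 − 1150 = -4298
-224 − 24 = -248;  -1150 − 248 = -1398;  -4298 − 1398 = -5696

-5696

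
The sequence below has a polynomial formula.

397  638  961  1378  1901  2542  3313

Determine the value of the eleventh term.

7937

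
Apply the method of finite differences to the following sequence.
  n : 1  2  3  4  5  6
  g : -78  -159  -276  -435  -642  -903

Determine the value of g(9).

D1: -81, -117, -159, -207, -261
D2: -36, -42, -48, -54
D3: -6, -6, -6
The third differences are constant (-6).
-54 − 6 = -60;  -261 − 60 = -321;  -903 − 321 = -1224
-60 − 6 = -66;  -321 − 66 = -387;  -1224 − 387 = -1611
-66 − 6 = -72;  -387 − 72 = -459;  -1611 − 459 = -2070

-2070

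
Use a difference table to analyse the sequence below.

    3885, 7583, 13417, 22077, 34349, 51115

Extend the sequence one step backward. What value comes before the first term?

1729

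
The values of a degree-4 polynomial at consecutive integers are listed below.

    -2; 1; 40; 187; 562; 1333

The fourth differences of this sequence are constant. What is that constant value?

Δ: 3, 39, 147, 375, 771
Δ²: 36, 108, 228, 396
Δ³: 72, 120, 168
Δ⁴: 48, 48

48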